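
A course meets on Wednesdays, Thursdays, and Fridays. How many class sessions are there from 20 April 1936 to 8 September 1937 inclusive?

217

20 April 1936 is a Monday.
The range spans 507 days (inclusive of both endpoints).
507 = 7 × 72 + 3, so there are 72 full weeks plus 3 extra days.
Each full week contributes 3 days from the set (Wed, Thu, Fri): 72 × 3 = 216.
The 3 extra days are Mon, Tue, Wed — 1 of them qualifies.
Total: 216 + 1 = 217.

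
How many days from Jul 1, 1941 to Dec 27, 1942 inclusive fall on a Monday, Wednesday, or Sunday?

Jul 1, 1941 is a Tuesday.
The range spans 545 days (inclusive of both endpoints).
545 = 7 × 77 + 6, so there are 77 full weeks plus 6 extra days.
Each full week contributes 3 days from the set (Mon, Wed, Sun): 77 × 3 = 231.
The 6 extra days are Tue, Wed, Thu, Fri, Sat, Sun — 2 of them qualify.
Total: 231 + 2 = 233.

233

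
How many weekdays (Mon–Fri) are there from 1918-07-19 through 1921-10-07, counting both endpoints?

1918-07-19 is a Friday.
The range spans 1177 days (inclusive of both endpoints).
1177 = 7 × 168 + 1, so there are 168 full weeks plus 1 extra day.
Each full week contributes 5 weekdays (Mon–Fri): 168 × 5 = 840.
The 1 extra day is Friday — 1 of them qualifies.
Total: 840 + 1 = 841.

841 weekdays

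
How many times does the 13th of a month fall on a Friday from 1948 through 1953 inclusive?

Friday-the-13ths by year:
1948: Feb, Aug
1949: May
1950: Jan, Oct
1951: Apr, Jul
1952: Jun
1953: Feb, Mar, Nov

11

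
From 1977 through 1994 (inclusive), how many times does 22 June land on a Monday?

3

Day of week of June 22 in each year:
1977: Wed, 1978: Thu, 1979: Fri, 1980: Sun, 1981: Mon ✓, 1982: Tue, 1983: Wed, 1984: Fri, 1985: Sat, 1986: Sun, 1987: Mon ✓, 1988: Wed, 1989: Thu, 1990: Fri, 1991: Sat, 1992: Mon ✓, 1993: Tue, 1994: Wed
Mondays: 1981, 1987, 1992.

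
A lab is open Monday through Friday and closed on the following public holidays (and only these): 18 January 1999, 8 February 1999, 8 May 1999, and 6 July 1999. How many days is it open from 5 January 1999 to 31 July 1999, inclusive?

5 January 1999 is a Tuesday.
That's 208 days from start to end, counting both.
208 = 7 × 29 + 5, so there are 29 full weeks plus 5 extra days.
Each full week contributes 5 weekdays (Mon–Fri): 29 × 5 = 145.
The 5 extra days are Tue, Wed, Thu, Fri, Sat — 4 of them qualify.
Total: 145 + 4 = 149.
Holidays: 18 January 1999 (Mon); 8 February 1999 (Mon); 8 May 1999 (Sat); 6 July 1999 (Tue).
3 of the 4 holidays fall on weekdays; the rest are weekends and were already excluded.
Business days: 149 − 3 = 146.

146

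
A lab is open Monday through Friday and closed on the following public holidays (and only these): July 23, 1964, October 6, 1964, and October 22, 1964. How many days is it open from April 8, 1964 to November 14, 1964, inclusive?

155 working days

April 8, 1964 is a Wednesday.
That's 221 days from start to end, counting both.
221 = 7 × 31 + 4, so there are 31 full weeks plus 4 extra days.
Each full week contributes 5 weekdays (Mon–Fri): 31 × 5 = 155.
The 4 extra days are Wed, Thu, Fri, Sat — 3 of them qualify.
Total: 155 + 3 = 158.
Holidays: July 23, 1964 (Thu); October 6, 1964 (Tue); October 22, 1964 (Thu).
All 3 holidays fall on weekdays, so subtract 3.
Business days: 158 − 3 = 155.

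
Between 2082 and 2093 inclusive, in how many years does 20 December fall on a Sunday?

2

Day of week of December 20 in each year:
2082: Sun ✓, 2083: Mon, 2084: Wed, 2085: Thu, 2086: Fri, 2087: Sat, 2088: Mon, 2089: Tue, 2090: Wed, 2091: Thu, 2092: Sat, 2093: Sun ✓
Sundays: 2082, 2093.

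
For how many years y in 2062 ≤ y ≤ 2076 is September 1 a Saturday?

Day of week of September 1 in each year:
2062: Fri, 2063: Sat ✓, 2064: Mon, 2065: Tue, 2066: Wed, 2067: Thu, 2068: Sat ✓, 2069: Sun, 2070: Mon, 2071: Tue, 2072: Thu, 2073: Fri, 2074: Sat ✓, 2075: Sun, 2076: Tue
Saturdays: 2063, 2068, 2074.

3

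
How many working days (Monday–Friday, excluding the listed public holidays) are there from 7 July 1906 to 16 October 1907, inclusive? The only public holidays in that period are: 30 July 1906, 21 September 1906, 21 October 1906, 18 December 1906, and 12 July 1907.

329 working days

7 July 1906 is a Saturday.
That's 467 days from start to end, counting both.
467 = 7 × 66 + 5, so there are 66 full weeks plus 5 extra days.
Each full week contributes 5 weekdays (Mon–Fri): 66 × 5 = 330.
The 5 extra days are Saturday, Sunday, Monday, Tuesday, Wednesday — 3 of them qualify.
Total: 330 + 3 = 333.
Holidays: 30 July 1906 (Mon); 21 September 1906 (Fri); 21 October 1906 (Sun); 18 December 1906 (Tue); 12 July 1907 (Fri).
4 of the 5 holidays fall on weekdays; the rest are weekends and were already excluded.
Business days: 333 − 4 = 329.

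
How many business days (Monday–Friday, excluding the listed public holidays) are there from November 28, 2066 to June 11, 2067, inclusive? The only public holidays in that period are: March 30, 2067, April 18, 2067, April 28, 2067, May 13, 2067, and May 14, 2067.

November 28, 2066 is a Sunday.
The range spans 196 days (inclusive of both endpoints).
196 = 7 × 28, so the span is exactly 28 full weeks.
Each full week contributes 5 weekdays (Mon–Fri): 28 × 5 = 140.
Total: 140.
Holidays: March 30, 2067 (Wed); April 18, 2067 (Mon); April 28, 2067 (Thu); May 13, 2067 (Fri); May 14, 2067 (Sat).
4 of the 5 holidays fall on weekdays; the rest are weekends and were already excluded.
Business days: 140 − 4 = 136.

136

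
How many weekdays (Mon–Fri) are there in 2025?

2025-01-01 is a Wednesday.
The range spans 365 days (inclusive of both endpoints).
365 = 7 × 52 + 1, so there are 52 full weeks plus 1 extra day.
Each full week contributes 5 weekdays (Mon–Fri): 52 × 5 = 260.
The 1 extra day is Wed — 1 of them qualifies.
Total: 260 + 1 = 261.

261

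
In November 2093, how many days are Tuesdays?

4

November 1, 2093 is a Sunday.
That's 30 days from start to end, counting both.
30 = 7 × 4 + 2, so there are 4 full weeks plus 2 extra days.
Each full week contributes one Tuesday: 4 so far.
The 2 extra days are Sun, Mon — none qualify.
Total: 4 + 0 = 4.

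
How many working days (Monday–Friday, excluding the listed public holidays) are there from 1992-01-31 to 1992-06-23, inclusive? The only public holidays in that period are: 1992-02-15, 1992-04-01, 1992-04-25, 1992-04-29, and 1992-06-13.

101 working days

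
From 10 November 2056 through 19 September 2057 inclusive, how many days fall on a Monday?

45 Mondays

10 November 2056 is a Friday.
The range spans 314 days (inclusive of both endpoints).
314 = 7 × 44 + 6, so there are 44 full weeks plus 6 extra days.
Each full week contributes one Monday: 44 so far.
The 6 extra days are Fri, Sat, Sun, Mon, Tue, Wed — 1 of them qualifies.
Total: 44 + 1 = 45.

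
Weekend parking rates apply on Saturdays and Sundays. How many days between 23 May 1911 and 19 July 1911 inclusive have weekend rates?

23 May 1911 is a Tuesday.
The range spans 58 days (inclusive of both endpoints).
58 = 7 × 8 + 2, so there are 8 full weeks plus 2 extra days.
Each full week contributes 2 weekend days (Sat, Sun): 8 × 2 = 16.
The 2 extra days are Tuesday, Wednesday — none qualify.
Total: 16 + 0 = 16.

16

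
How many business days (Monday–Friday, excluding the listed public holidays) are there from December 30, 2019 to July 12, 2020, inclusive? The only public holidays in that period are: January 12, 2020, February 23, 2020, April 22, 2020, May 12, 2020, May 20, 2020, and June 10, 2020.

December 30, 2019 is a Monday.
The range spans 196 days (inclusive of both endpoints).
196 = 7 × 28, so the span is exactly 28 full weeks.
Each full week contributes 5 weekdays (Mon–Fri): 28 × 5 = 140.
Total: 140.
Holidays: January 12, 2020 (Sun); February 23, 2020 (Sun); April 22, 2020 (Wed); May 12, 2020 (Tue); May 20, 2020 (Wed); June 10, 2020 (Wed).
4 of the 6 holidays fall on weekdays; the rest are weekends and were already excluded.
Business days: 140 − 4 = 136.

136 business days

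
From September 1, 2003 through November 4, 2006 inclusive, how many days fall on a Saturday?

166 Saturdays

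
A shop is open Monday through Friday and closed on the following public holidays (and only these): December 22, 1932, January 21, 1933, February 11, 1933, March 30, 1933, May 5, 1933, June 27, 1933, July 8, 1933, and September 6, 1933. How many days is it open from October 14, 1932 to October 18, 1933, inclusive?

259

October 14, 1932 is a Friday.
The range spans 370 days (inclusive of both endpoints).
370 = 7 × 52 + 6, so there are 52 full weeks plus 6 extra days.
Each full week contributes 5 weekdays (Mon–Fri): 52 × 5 = 260.
The 6 extra days are Fri, Sat, Sun, Mon, Tue, Wed — 4 of them qualify.
Total: 260 + 4 = 264.
Holidays: December 22, 1932 (Thu); January 21, 1933 (Sat); February 11, 1933 (Sat); March 30, 1933 (Thu); May 5, 1933 (Fri); June 27, 1933 (Tue); July 8, 1933 (Sat); September 6, 1933 (Wed).
5 of the 8 holidays fall on weekdays; the rest are weekends and were already excluded.
Business days: 264 − 5 = 259.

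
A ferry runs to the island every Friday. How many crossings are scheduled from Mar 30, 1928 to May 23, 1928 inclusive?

8

Mar 30, 1928 is a Friday.
The range spans 55 days (inclusive of both endpoints).
55 = 7 × 7 + 6, so there are 7 full weeks plus 6 extra days.
Each full week contributes one Friday: 7 so far.
The 6 extra days are Friday, Saturday, Sunday, Monday, Tuesday, Wednesday — 1 of them qualifies.
Total: 7 + 1 = 8.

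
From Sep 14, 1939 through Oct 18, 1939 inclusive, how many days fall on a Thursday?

Sep 14, 1939 is a Thursday.
From Sep 14, 1939 to Oct 18, 1939 is 35 days inclusive.
35 = 7 × 5, so the span is exactly 5 full weeks.
Each full week contributes one Thursday: 5 so far.

5 Thursdays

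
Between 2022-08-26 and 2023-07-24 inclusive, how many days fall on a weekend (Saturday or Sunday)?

96

2022-08-26 is a Friday.
That's 333 days from start to end, counting both.
333 = 7 × 47 + 4, so there are 47 full weeks plus 4 extra days.
Each full week contributes 2 weekend days (Sat, Sun): 47 × 2 = 94.
The 4 extra days are Fri, Sat, Sun, Mon — 2 of them qualify.
Total: 94 + 2 = 96.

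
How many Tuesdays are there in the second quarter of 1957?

13

1 April 1957 is a Monday.
The range spans 91 days (inclusive of both endpoints).
91 = 7 × 13, so the span is exactly 13 full weeks.
Each full week contributes one Tuesday: 13 so far.
Total: 13.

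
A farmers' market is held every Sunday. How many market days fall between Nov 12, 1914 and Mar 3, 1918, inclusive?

173

Nov 12, 1914 is a Thursday.
That's 1208 days from start to end, counting both.
1208 = 7 × 172 + 4, so there are 172 full weeks plus 4 extra days.
Each full week contributes one Sunday: 172 so far.
The 4 extra days are Thu, Fri, Sat, Sun — 1 of them qualifies.
Total: 172 + 1 = 173.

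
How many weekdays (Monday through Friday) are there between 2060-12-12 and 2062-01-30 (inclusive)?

2060-12-12 is a Sunday.
From 2060-12-12 to 2062-01-30 is 415 days inclusive.
415 = 7 × 59 + 2, so there are 59 full weeks plus 2 extra days.
Each full week contributes 5 weekdays (Mon–Fri): 59 × 5 = 295.
The 2 extra days are Sunday, Monday — 1 of them qualifies.
Total: 295 + 1 = 296.

296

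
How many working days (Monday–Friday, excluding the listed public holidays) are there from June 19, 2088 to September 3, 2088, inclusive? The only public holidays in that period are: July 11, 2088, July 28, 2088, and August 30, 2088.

June 19, 2088 is a Saturday.
That's 77 days from start to end, counting both.
77 = 7 × 11, so the span is exactly 11 full weeks.
Each full week contributes 5 weekdays (Mon–Fri): 11 × 5 = 55.
Holidays: July 11, 2088 (Sun); July 28, 2088 (Wed); August 30, 2088 (Mon).
2 of the 3 holidays fall on weekdays; the rest are weekends and were already excluded.
Business days: 55 − 2 = 53.

53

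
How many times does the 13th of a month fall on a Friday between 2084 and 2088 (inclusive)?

8

Friday-the-13ths by year:
2084: Oct
2085: Apr, Jul
2086: Sep, Dec
2087: Jun
2088: Feb, Aug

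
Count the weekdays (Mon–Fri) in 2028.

260 weekdays

2028-01-01 is a Saturday.
That's 366 days from start to end, counting both.
366 = 7 × 52 + 2, so there are 52 full weeks plus 2 extra days.
Each full week contributes 5 weekdays (Mon–Fri): 52 × 5 = 260.
The 2 extra days are Sat, Sun — none qualify.
Total: 260 + 0 = 260.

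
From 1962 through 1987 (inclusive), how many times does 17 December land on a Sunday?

3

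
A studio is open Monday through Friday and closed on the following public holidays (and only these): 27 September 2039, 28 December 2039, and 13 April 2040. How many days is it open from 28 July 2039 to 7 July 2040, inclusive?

28 July 2039 is a Thursday.
The range spans 346 days (inclusive of both endpoints).
346 = 7 × 49 + 3, so there are 49 full weeks plus 3 extra days.
Each full week contributes 5 weekdays (Mon–Fri): 49 × 5 = 245.
The 3 extra days are Thu, Fri, Sat — 2 of them qualify.
Total: 245 + 2 = 247.
Holidays: 27 September 2039 (Tue); 28 December 2039 (Wed); 13 April 2040 (Fri).
All 3 holidays fall on weekdays, so subtract 3.
Business days: 247 − 3 = 244.

244 working days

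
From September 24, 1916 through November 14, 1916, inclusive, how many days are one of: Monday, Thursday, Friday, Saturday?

29

September 24, 1916 is a Sunday.
The range spans 52 days (inclusive of both endpoints).
52 = 7 × 7 + 3, so there are 7 full weeks plus 3 extra days.
Each full week contributes 4 days from the set (Mon, Thu, Fri, Sat): 7 × 4 = 28.
The 3 extra days are Sun, Mon, Tue — 1 of them qualifies.
Total: 28 + 1 = 29.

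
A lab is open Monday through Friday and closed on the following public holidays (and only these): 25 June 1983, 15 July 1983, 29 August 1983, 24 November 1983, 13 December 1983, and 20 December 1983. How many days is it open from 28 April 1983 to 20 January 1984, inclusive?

187 business days

28 April 1983 is a Thursday.
That's 268 days from start to end, counting both.
268 = 7 × 38 + 2, so there are 38 full weeks plus 2 extra days.
Each full week contributes 5 weekdays (Mon–Fri): 38 × 5 = 190.
The 2 extra days are Thu, Fri — 2 of them qualify.
Total: 190 + 2 = 192.
Holidays: 25 June 1983 (Sat); 15 July 1983 (Fri); 29 August 1983 (Mon); 24 November 1983 (Thu); 13 December 1983 (Tue); 20 December 1983 (Tue).
5 of the 6 holidays fall on weekdays; the rest are weekends and were already excluded.
Business days: 192 − 5 = 187.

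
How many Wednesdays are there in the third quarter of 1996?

13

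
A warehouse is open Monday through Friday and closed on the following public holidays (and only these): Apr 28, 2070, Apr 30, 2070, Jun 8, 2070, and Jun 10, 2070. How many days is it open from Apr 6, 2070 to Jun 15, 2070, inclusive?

Apr 6, 2070 is a Sunday.
The range spans 71 days (inclusive of both endpoints).
71 = 7 × 10 + 1, so there are 10 full weeks plus 1 extra day.
Each full week contributes 5 weekdays (Mon–Fri): 10 × 5 = 50.
The 1 extra day is Sun — none qualify.
Total: 50 + 0 = 50.
Holidays: Apr 28, 2070 (Mon); Apr 30, 2070 (Wed); Jun 8, 2070 (Sun); Jun 10, 2070 (Tue).
3 of the 4 holidays fall on weekdays; the rest are weekends and were already excluded.
Business days: 50 − 3 = 47.

47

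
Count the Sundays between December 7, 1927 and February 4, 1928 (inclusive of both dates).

8

December 7, 1927 is a Wednesday.
The range spans 60 days (inclusive of both endpoints).
60 = 7 × 8 + 4, so there are 8 full weeks plus 4 extra days.
Each full week contributes one Sunday: 8 so far.
The 4 extra days are Wed, Thu, Fri, Sat — none qualify.
Total: 8 + 0 = 8.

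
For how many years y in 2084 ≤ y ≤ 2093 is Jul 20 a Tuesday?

Day of week of July 20 in each year:
2084: Thu, 2085: Fri, 2086: Sat, 2087: Sun, 2088: Tue ✓, 2089: Wed, 2090: Thu, 2091: Fri, 2092: Sun, 2093: Mon
Tuesdays: 2088.

1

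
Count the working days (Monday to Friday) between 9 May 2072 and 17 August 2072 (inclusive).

73 weekdays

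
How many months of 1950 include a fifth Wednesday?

A month has five Wednesdays exactly when Wednesday falls within its first (length − 28) days.
Jan: 31 days, starts Sun → 5 of Sun, Mon, Tue
Feb: 28 days, starts Wed → 5 of (none)
Mar: 31 days, starts Wed → 5 of Wed, Thu, Fri ✓
Apr: 30 days, starts Sat → 5 of Sat, Sun
May: 31 days, starts Mon → 5 of Mon, Tue, Wed ✓
Jun: 30 days, starts Thu → 5 of Thu, Fri
Jul: 31 days, starts Sat → 5 of Sat, Sun, Mon
Aug: 31 days, starts Tue → 5 of Tue, Wed, Thu ✓
Sep: 30 days, starts Fri → 5 of Fri, Sat
Oct: 31 days, starts Sun → 5 of Sun, Mon, Tue
Nov: 30 days, starts Wed → 5 of Wed, Thu ✓
Dec: 31 days, starts Fri → 5 of Fri, Sat, Sun
Months with five Wednesdays: Mar, May, Aug, Nov.

4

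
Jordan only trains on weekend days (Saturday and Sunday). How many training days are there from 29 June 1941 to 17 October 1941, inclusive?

29 June 1941 is a Sunday.
From 29 June 1941 to 17 October 1941 is 111 days inclusive.
111 = 7 × 15 + 6, so there are 15 full weeks plus 6 extra days.
Each full week contributes 2 weekend days (Sat, Sun): 15 × 2 = 30.
The 6 extra days are Sunday, Monday, Tuesday, Wednesday, Thursday, Friday — 1 of them qualifies.
Total: 30 + 1 = 31.

31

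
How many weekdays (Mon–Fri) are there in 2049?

January 1, 2049 is a Friday.
That's 365 days from start to end, counting both.
365 = 7 × 52 + 1, so there are 52 full weeks plus 1 extra day.
Each full week contributes 5 weekdays (Mon–Fri): 52 × 5 = 260.
The 1 extra day is Friday — 1 of them qualifies.
Total: 260 + 1 = 261.

261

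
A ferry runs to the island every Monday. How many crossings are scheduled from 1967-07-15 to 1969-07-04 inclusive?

1967-07-15 is a Saturday.
From 1967-07-15 to 1969-07-04 is 721 days inclusive.
721 = 7 × 103, so the span is exactly 103 full weeks.
Each full week contributes one Monday: 103 so far.
Total: 103.

103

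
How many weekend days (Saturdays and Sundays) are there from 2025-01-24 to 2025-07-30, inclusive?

2025-01-24 is a Friday.
The range spans 188 days (inclusive of both endpoints).
188 = 7 × 26 + 6, so there are 26 full weeks plus 6 extra days.
Each full week contributes 2 weekend days (Sat, Sun): 26 × 2 = 52.
The 6 extra days are Friday, Saturday, Sunday, Monday, Tuesday, Wednesday — 2 of them qualify.
Total: 52 + 2 = 54.

54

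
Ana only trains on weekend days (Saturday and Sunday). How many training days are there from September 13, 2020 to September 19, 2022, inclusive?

211

September 13, 2020 is a Sunday.
From September 13, 2020 to September 19, 2022 is 737 days inclusive.
737 = 7 × 105 + 2, so there are 105 full weeks plus 2 extra days.
Each full week contributes 2 weekend days (Sat, Sun): 105 × 2 = 210.
The 2 extra days are Sunday, Monday — 1 of them qualifies.
Total: 210 + 1 = 211.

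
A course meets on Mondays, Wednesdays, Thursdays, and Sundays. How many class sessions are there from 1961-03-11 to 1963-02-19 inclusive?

406

1961-03-11 is a Saturday.
That's 711 days from start to end, counting both.
711 = 7 × 101 + 4, so there are 101 full weeks plus 4 extra days.
Each full week contributes 4 days from the set (Mon, Wed, Thu, Sun): 101 × 4 = 404.
The 4 extra days are Sat, Sun, Mon, Tue — 2 of them qualify.
Total: 404 + 2 = 406.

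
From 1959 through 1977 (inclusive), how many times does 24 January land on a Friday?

3

Day of week of January 24 in each year:
1959: Sat, 1960: Sun, 1961: Tue, 1962: Wed, 1963: Thu, 1964: Fri ✓, 1965: Sun, 1966: Mon, 1967: Tue, 1968: Wed, 1969: Fri ✓, 1970: Sat, 1971: Sun, 1972: Mon, 1973: Wed, 1974: Thu, 1975: Fri ✓, 1976: Sat, 1977: Mon
Fridays: 1964, 1969, 1975.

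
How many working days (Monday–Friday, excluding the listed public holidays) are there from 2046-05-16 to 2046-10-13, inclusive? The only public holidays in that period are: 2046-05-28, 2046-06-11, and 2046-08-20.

2046-05-16 is a Wednesday.
From 2046-05-16 to 2046-10-13 is 151 days inclusive.
151 = 7 × 21 + 4, so there are 21 full weeks plus 4 extra days.
Each full week contributes 5 weekdays (Mon–Fri): 21 × 5 = 105.
The 4 extra days are Wednesday, Thursday, Friday, Saturday — 3 of them qualify.
Total: 105 + 3 = 108.
Holidays: 2046-05-28 (Mon); 2046-06-11 (Mon); 2046-08-20 (Mon).
All 3 holidays fall on weekdays, so subtract 3.
Business days: 108 − 3 = 105.

105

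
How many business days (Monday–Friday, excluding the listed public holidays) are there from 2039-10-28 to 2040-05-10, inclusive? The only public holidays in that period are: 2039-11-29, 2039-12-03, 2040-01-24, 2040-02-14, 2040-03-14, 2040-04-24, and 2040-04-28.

135 business days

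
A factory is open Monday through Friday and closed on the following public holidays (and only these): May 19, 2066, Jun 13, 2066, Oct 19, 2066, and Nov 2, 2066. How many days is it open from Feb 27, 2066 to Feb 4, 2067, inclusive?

242

Feb 27, 2066 is a Saturday.
From Feb 27, 2066 to Feb 4, 2067 is 343 days inclusive.
343 = 7 × 49, so the span is exactly 49 full weeks.
Each full week contributes 5 weekdays (Mon–Fri): 49 × 5 = 245.
Total: 245.
Holidays: May 19, 2066 (Wed); Jun 13, 2066 (Sun); Oct 19, 2066 (Tue); Nov 2, 2066 (Tue).
3 of the 4 holidays fall on weekdays; the rest are weekends and were already excluded.
Business days: 245 − 3 = 242.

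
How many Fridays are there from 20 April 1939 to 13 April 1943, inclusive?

208 Fridays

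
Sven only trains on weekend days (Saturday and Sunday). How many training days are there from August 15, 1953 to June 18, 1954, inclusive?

88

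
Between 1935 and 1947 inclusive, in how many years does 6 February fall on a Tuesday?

2

Day of week of February 6 in each year:
1935: Wed, 1936: Thu, 1937: Sat, 1938: Sun, 1939: Mon, 1940: Tue ✓, 1941: Thu, 1942: Fri, 1943: Sat, 1944: Sun, 1945: Tue ✓, 1946: Wed, 1947: Thu
Tuesdays: 1940, 1945.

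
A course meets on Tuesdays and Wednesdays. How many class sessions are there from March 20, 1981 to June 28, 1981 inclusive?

28

March 20, 1981 is a Friday.
That's 101 days from start to end, counting both.
101 = 7 × 14 + 3, so there are 14 full weeks plus 3 extra days.
Each full week contributes 2 days from the set (Tue, Wed): 14 × 2 = 28.
The 3 extra days are Fri, Sat, Sun — none qualify.
Total: 28 + 0 = 28.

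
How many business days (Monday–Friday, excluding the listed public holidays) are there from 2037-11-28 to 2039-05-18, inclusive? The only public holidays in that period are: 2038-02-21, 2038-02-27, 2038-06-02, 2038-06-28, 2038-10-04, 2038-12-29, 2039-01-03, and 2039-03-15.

377

2037-11-28 is a Saturday.
That's 537 days from start to end, counting both.
537 = 7 × 76 + 5, so there are 76 full weeks plus 5 extra days.
Each full week contributes 5 weekdays (Mon–Fri): 76 × 5 = 380.
The 5 extra days are Saturday, Sunday, Monday, Tuesday, Wednesday — 3 of them qualify.
Total: 380 + 3 = 383.
Holidays: 2038-02-21 (Sun); 2038-02-27 (Sat); 2038-06-02 (Wed); 2038-06-28 (Mon); 2038-10-04 (Mon); 2038-12-29 (Wed); 2039-01-03 (Mon); 2039-03-15 (Tue).
6 of the 8 holidays fall on weekdays; the rest are weekends and were already excluded.
Business days: 383 − 6 = 377.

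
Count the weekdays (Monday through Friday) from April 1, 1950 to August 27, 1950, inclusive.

April 1, 1950 is a Saturday.
That's 149 days from start to end, counting both.
149 = 7 × 21 + 2, so there are 21 full weeks plus 2 extra days.
Each full week contributes 5 weekdays (Mon–Fri): 21 × 5 = 105.
The 2 extra days are Sat, Sun — none qualify.
Total: 105 + 0 = 105.

105 weekdays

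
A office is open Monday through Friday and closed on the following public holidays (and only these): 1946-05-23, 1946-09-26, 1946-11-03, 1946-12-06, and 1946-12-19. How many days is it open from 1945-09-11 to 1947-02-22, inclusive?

375 business days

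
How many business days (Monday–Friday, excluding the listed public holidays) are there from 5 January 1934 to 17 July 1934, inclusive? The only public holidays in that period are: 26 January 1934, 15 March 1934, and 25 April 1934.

135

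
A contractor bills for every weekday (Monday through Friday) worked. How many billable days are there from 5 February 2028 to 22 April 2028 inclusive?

55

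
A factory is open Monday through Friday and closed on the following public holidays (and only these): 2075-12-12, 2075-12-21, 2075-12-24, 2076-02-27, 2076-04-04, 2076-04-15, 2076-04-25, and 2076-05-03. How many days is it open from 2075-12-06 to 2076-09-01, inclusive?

189 working days

2075-12-06 is a Friday.
The range spans 271 days (inclusive of both endpoints).
271 = 7 × 38 + 5, so there are 38 full weeks plus 5 extra days.
Each full week contributes 5 weekdays (Mon–Fri): 38 × 5 = 190.
The 5 extra days are Friday, Saturday, Sunday, Monday, Tuesday — 3 of them qualify.
Total: 190 + 3 = 193.
Holidays: 2075-12-12 (Thu); 2075-12-21 (Sat); 2075-12-24 (Tue); 2076-02-27 (Thu); 2076-04-04 (Sat); 2076-04-15 (Wed); 2076-04-25 (Sat); 2076-05-03 (Sun).
4 of the 8 holidays fall on weekdays; the rest are weekends and were already excluded.
Business days: 193 − 4 = 189.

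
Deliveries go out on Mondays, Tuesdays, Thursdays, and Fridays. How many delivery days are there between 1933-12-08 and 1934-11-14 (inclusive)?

1933-12-08 is a Friday.
That's 342 days from start to end, counting both.
342 = 7 × 48 + 6, so there are 48 full weeks plus 6 extra days.
Each full week contributes 4 days from the set (Mon, Tue, Thu, Fri): 48 × 4 = 192.
The 6 extra days are Friday, Saturday, Sunday, Monday, Tuesday, Wednesday — 3 of them qualify.
Total: 192 + 3 = 195.

195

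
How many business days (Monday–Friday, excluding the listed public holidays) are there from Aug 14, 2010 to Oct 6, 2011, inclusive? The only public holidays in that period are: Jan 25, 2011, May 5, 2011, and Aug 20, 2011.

Aug 14, 2010 is a Saturday.
That's 419 days from start to end, counting both.
419 = 7 × 59 + 6, so there are 59 full weeks plus 6 extra days.
Each full week contributes 5 weekdays (Mon–Fri): 59 × 5 = 295.
The 6 extra days are Sat, Sun, Mon, Tue, Wed, Thu — 4 of them qualify.
Total: 295 + 4 = 299.
Holidays: Jan 25, 2011 (Tue); May 5, 2011 (Thu); Aug 20, 2011 (Sat).
2 of the 3 holidays fall on weekdays; the rest are weekends and were already excluded.
Business days: 299 − 2 = 297.

297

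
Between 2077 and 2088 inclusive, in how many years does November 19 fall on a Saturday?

1

Day of week of November 19 in each year:
2077: Fri, 2078: Sat ✓, 2079: Sun, 2080: Tue, 2081: Wed, 2082: Thu, 2083: Fri, 2084: Sun, 2085: Mon, 2086: Tue, 2087: Wed, 2088: Fri
Saturdays: 2078.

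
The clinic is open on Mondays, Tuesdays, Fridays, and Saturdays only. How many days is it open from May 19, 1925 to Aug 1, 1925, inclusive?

May 19, 1925 is a Tuesday.
From May 19, 1925 to Aug 1, 1925 is 75 days inclusive.
75 = 7 × 10 + 5, so there are 10 full weeks plus 5 extra days.
Each full week contributes 4 days from the set (Mon, Tue, Fri, Sat): 10 × 4 = 40.
The 5 extra days are Tue, Wed, Thu, Fri, Sat — 3 of them qualify.
Total: 40 + 3 = 43.

43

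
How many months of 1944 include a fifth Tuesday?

4

A month has five Tuesdays exactly when Tuesday falls within its first (length − 28) days.
Jan: 31 days, starts Sat → 5 of Sat, Sun, Mon
Feb: 29 days, starts Tue → 5 of Tue ✓
Mar: 31 days, starts Wed → 5 of Wed, Thu, Fri
Apr: 30 days, starts Sat → 5 of Sat, Sun
May: 31 days, starts Mon → 5 of Mon, Tue, Wed ✓
Jun: 30 days, starts Thu → 5 of Thu, Fri
Jul: 31 days, starts Sat → 5 of Sat, Sun, Mon
Aug: 31 days, starts Tue → 5 of Tue, Wed, Thu ✓
Sep: 30 days, starts Fri → 5 of Fri, Sat
Oct: 31 days, starts Sun → 5 of Sun, Mon, Tue ✓
Nov: 30 days, starts Wed → 5 of Wed, Thu
Dec: 31 days, starts Fri → 5 of Fri, Sat, Sun
Months with five Tuesdays: Feb, May, Aug, Oct.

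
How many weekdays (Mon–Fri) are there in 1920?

262

January 1, 1920 is a Thursday.
That's 366 days from start to end, counting both.
366 = 7 × 52 + 2, so there are 52 full weeks plus 2 extra days.
Each full week contributes 5 weekdays (Mon–Fri): 52 × 5 = 260.
The 2 extra days are Thursday, Friday — 2 of them qualify.
Total: 260 + 2 = 262.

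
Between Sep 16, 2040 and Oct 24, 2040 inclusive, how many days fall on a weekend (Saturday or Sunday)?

11

Sep 16, 2040 is a Sunday.
That's 39 days from start to end, counting both.
39 = 7 × 5 + 4, so there are 5 full weeks plus 4 extra days.
Each full week contributes 2 weekend days (Sat, Sun): 5 × 2 = 10.
The 4 extra days are Sunday, Monday, Tuesday, Wednesday — 1 of them qualifies.
Total: 10 + 1 = 11.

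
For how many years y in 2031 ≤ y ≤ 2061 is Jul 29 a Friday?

5

Day of week of July 29 in each year:
2031: Tue, 2032: Thu, 2033: Fri ✓, 2034: Sat, 2035: Sun, 2036: Tue, 2037: Wed, 2038: Thu, 2039: Fri ✓, 2040: Sun, 2041: Mon, 2042: Tue, 2043: Wed, 2044: Fri ✓, 2045: Sat, 2046: Sun, 2047: Mon, 2048: Wed, 2049: Thu, 2050: Fri ✓, 2051: Sat, 2052: Mon, 2053: Tue, 2054: Wed, 2055: Thu, 2056: Sat, 2057: Sun, 2058: Mon, 2059: Tue, 2060: Thu, 2061: Fri ✓
Fridays: 2033, 2039, 2044, 2050, 2061.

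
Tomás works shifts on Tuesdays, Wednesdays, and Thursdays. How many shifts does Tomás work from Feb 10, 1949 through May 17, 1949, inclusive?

Feb 10, 1949 is a Thursday.
The range spans 97 days (inclusive of both endpoints).
97 = 7 × 13 + 6, so there are 13 full weeks plus 6 extra days.
Each full week contributes 3 days from the set (Tue, Wed, Thu): 13 × 3 = 39.
The 6 extra days are Thu, Fri, Sat, Sun, Mon, Tue — 2 of them qualify.
Total: 39 + 2 = 41.

41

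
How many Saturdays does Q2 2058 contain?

13

2058-04-01 is a Monday.
From 2058-04-01 to 2058-06-30 is 91 days inclusive.
91 = 7 × 13, so the span is exactly 13 full weeks.
Each full week contributes one Saturday: 13 so far.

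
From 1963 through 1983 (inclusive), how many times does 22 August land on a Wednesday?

Day of week of August 22 in each year:
1963: Thu, 1964: Sat, 1965: Sun, 1966: Mon, 1967: Tue, 1968: Thu, 1969: Fri, 1970: Sat, 1971: Sun, 1972: Tue, 1973: Wed ✓, 1974: Thu, 1975: Fri, 1976: Sun, 1977: Mon, 1978: Tue, 1979: Wed ✓, 1980: Fri, 1981: Sat, 1982: Sun, 1983: Mon
Wednesdays: 1973, 1979.

2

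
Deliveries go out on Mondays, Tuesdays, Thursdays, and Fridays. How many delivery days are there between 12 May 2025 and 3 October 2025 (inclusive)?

84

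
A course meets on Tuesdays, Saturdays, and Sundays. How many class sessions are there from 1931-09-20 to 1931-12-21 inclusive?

40

1931-09-20 is a Sunday.
From 1931-09-20 to 1931-12-21 is 93 days inclusive.
93 = 7 × 13 + 2, so there are 13 full weeks plus 2 extra days.
Each full week contributes 3 days from the set (Tue, Sat, Sun): 13 × 3 = 39.
The 2 extra days are Sun, Mon — 1 of them qualifies.
Total: 39 + 1 = 40.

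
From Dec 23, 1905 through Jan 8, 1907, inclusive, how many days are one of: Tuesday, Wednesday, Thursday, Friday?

Dec 23, 1905 is a Saturday.
The range spans 382 days (inclusive of both endpoints).
382 = 7 × 54 + 4, so there are 54 full weeks plus 4 extra days.
Each full week contributes 4 days from the set (Tue, Wed, Thu, Fri): 54 × 4 = 216.
The 4 extra days are Sat, Sun, Mon, Tue — 1 of them qualifies.
Total: 216 + 1 = 217.

217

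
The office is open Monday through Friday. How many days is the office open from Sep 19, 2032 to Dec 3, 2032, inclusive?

55

Sep 19, 2032 is a Sunday.
From Sep 19, 2032 to Dec 3, 2032 is 76 days inclusive.
76 = 7 × 10 + 6, so there are 10 full weeks plus 6 extra days.
Each full week contributes 5 weekdays (Mon–Fri): 10 × 5 = 50.
The 6 extra days are Sun, Mon, Tue, Wed, Thu, Fri — 5 of them qualify.
Total: 50 + 5 = 55.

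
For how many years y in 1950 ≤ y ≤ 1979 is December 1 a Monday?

4

Day of week of December 1 in each year:
1950: Fri, 1951: Sat, 1952: Mon ✓, 1953: Tue, 1954: Wed, 1955: Thu, 1956: Sat, 1957: Sun, 1958: Mon ✓, 1959: Tue, 1960: Thu, 1961: Fri, 1962: Sat, 1963: Sun, 1964: Tue, 1965: Wed, 1966: Thu, 1967: Fri, 1968: Sun, 1969: Mon ✓, 1970: Tue, 1971: Wed, 1972: Fri, 1973: Sat, 1974: Sun, 1975: Mon ✓, 1976: Wed, 1977: Thu, 1978: Fri, 1979: Sat
Mondays: 1952, 1958, 1969, 1975.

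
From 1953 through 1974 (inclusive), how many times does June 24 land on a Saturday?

Day of week of June 24 in each year:
1953: Wed, 1954: Thu, 1955: Fri, 1956: Sun, 1957: Mon, 1958: Tue, 1959: Wed, 1960: Fri, 1961: Sat ✓, 1962: Sun, 1963: Mon, 1964: Wed, 1965: Thu, 1966: Fri, 1967: Sat ✓, 1968: Mon, 1969: Tue, 1970: Wed, 1971: Thu, 1972: Sat ✓, 1973: Sun, 1974: Mon
Saturdays: 1961, 1967, 1972.

3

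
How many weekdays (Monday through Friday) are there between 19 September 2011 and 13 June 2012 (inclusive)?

19 September 2011 is a Monday.
From 19 September 2011 to 13 June 2012 is 269 days inclusive.
269 = 7 × 38 + 3, so there are 38 full weeks plus 3 extra days.
Each full week contributes 5 weekdays (Mon–Fri): 38 × 5 = 190.
The 3 extra days are Mon, Tue, Wed — 3 of them qualify.
Total: 190 + 3 = 193.

193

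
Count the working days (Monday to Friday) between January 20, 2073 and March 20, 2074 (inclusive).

January 20, 2073 is a Friday.
From January 20, 2073 to March 20, 2074 is 425 days inclusive.
425 = 7 × 60 + 5, so there are 60 full weeks plus 5 extra days.
Each full week contributes 5 weekdays (Mon–Fri): 60 × 5 = 300.
The 5 extra days are Fri, Sat, Sun, Mon, Tue — 3 of them qualify.
Total: 300 + 3 = 303.

303 weekdays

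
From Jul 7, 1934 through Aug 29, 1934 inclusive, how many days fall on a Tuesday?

8 Tuesdays

Jul 7, 1934 is a Saturday.
From Jul 7, 1934 to Aug 29, 1934 is 54 days inclusive.
54 = 7 × 7 + 5, so there are 7 full weeks plus 5 extra days.
Each full week contributes one Tuesday: 7 so far.
The 5 extra days are Saturday, Sunday, Monday, Tuesday, Wednesday — 1 of them qualifies.
Total: 7 + 1 = 8.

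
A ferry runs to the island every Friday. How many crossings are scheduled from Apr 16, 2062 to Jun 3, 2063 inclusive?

59 Fridays

Apr 16, 2062 is a Sunday.
That's 414 days from start to end, counting both.
414 = 7 × 59 + 1, so there are 59 full weeks plus 1 extra day.
Each full week contributes one Friday: 59 so far.
The 1 extra day is Sun — none qualify.
Total: 59 + 0 = 59.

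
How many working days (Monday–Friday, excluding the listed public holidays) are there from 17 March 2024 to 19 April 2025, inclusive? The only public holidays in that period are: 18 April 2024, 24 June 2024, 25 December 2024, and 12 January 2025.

282

17 March 2024 is a Sunday.
That's 399 days from start to end, counting both.
399 = 7 × 57, so the span is exactly 57 full weeks.
Each full week contributes 5 weekdays (Mon–Fri): 57 × 5 = 285.
Total: 285.
Holidays: 18 April 2024 (Thu); 24 June 2024 (Mon); 25 December 2024 (Wed); 12 January 2025 (Sun).
3 of the 4 holidays fall on weekdays; the rest are weekends and were already excluded.
Business days: 285 − 3 = 282.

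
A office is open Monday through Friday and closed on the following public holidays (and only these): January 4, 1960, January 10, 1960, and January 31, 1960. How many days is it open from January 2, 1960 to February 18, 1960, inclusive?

January 2, 1960 is a Saturday.
The range spans 48 days (inclusive of both endpoints).
48 = 7 × 6 + 6, so there are 6 full weeks plus 6 extra days.
Each full week contributes 5 weekdays (Mon–Fri): 6 × 5 = 30.
The 6 extra days are Sat, Sun, Mon, Tue, Wed, Thu — 4 of them qualify.
Total: 30 + 4 = 34.
Holidays: January 4, 1960 (Mon); January 10, 1960 (Sun); January 31, 1960 (Sun).
1 of the 3 holidays fall on weekdays; the rest are weekends and were already excluded.
Business days: 34 − 1 = 33.

33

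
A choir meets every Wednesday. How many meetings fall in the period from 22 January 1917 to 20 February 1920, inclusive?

161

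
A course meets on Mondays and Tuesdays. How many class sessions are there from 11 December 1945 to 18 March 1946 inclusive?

28

11 December 1945 is a Tuesday.
That's 98 days from start to end, counting both.
98 = 7 × 14, so the span is exactly 14 full weeks.
Each full week contributes 2 days from the set (Mon, Tue): 14 × 2 = 28.
Total: 28.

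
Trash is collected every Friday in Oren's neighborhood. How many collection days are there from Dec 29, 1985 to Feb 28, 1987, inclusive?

Dec 29, 1985 is a Sunday.
From Dec 29, 1985 to Feb 28, 1987 is 427 days inclusive.
427 = 7 × 61, so the span is exactly 61 full weeks.
Each full week contributes one Friday: 61 so far.

61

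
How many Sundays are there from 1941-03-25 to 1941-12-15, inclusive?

38 Sundays

1941-03-25 is a Tuesday.
That's 266 days from start to end, counting both.
266 = 7 × 38, so the span is exactly 38 full weeks.
Each full week contributes one Sunday: 38 so far.
Total: 38.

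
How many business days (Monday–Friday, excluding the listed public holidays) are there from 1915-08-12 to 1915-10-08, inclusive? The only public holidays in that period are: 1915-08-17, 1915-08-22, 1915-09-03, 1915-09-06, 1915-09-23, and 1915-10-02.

1915-08-12 is a Thursday.
That's 58 days from start to end, counting both.
58 = 7 × 8 + 2, so there are 8 full weeks plus 2 extra days.
Each full week contributes 5 weekdays (Mon–Fri): 8 × 5 = 40.
The 2 extra days are Thu, Fri — 2 of them qualify.
Total: 40 + 2 = 42.
Holidays: 1915-08-17 (Tue); 1915-08-22 (Sun); 1915-09-03 (Fri); 1915-09-06 (Mon); 1915-09-23 (Thu); 1915-10-02 (Sat).
4 of the 6 holidays fall on weekdays; the rest are weekends and were already excluded.
Business days: 42 − 4 = 38.

38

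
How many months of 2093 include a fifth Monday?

4

A month has five Mondays exactly when Monday falls within its first (length − 28) days.
Jan: 31 days, starts Thu → 5 of Thu, Fri, Sat
Feb: 28 days, starts Sun → 5 of (none)
Mar: 31 days, starts Sun → 5 of Sun, Mon, Tue ✓
Apr: 30 days, starts Wed → 5 of Wed, Thu
May: 31 days, starts Fri → 5 of Fri, Sat, Sun
Jun: 30 days, starts Mon → 5 of Mon, Tue ✓
Jul: 31 days, starts Wed → 5 of Wed, Thu, Fri
Aug: 31 days, starts Sat → 5 of Sat, Sun, Mon ✓
Sep: 30 days, starts Tue → 5 of Tue, Wed
Oct: 31 days, starts Thu → 5 of Thu, Fri, Sat
Nov: 30 days, starts Sun → 5 of Sun, Mon ✓
Dec: 31 days, starts Tue → 5 of Tue, Wed, Thu
Months with five Mondays: Mar, Jun, Aug, Nov.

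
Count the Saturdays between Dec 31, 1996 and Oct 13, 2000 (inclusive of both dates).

197

Dec 31, 1996 is a Tuesday.
That's 1383 days from start to end, counting both.
1383 = 7 × 197 + 4, so there are 197 full weeks plus 4 extra days.
Each full week contributes one Saturday: 197 so far.
The 4 extra days are Tuesday, Wednesday, Thursday, Friday — none qualify.
Total: 197 + 0 = 197.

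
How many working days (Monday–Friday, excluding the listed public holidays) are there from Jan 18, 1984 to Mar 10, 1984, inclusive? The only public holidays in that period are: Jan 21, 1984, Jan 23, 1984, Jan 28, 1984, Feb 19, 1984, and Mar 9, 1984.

Jan 18, 1984 is a Wednesday.
That's 53 days from start to end, counting both.
53 = 7 × 7 + 4, so there are 7 full weeks plus 4 extra days.
Each full week contributes 5 weekdays (Mon–Fri): 7 × 5 = 35.
The 4 extra days are Wednesday, Thursday, Friday, Saturday — 3 of them qualify.
Total: 35 + 3 = 38.
Holidays: Jan 21, 1984 (Sat); Jan 23, 1984 (Mon); Jan 28, 1984 (Sat); Feb 19, 1984 (Sun); Mar 9, 1984 (Fri).
2 of the 5 holidays fall on weekdays; the rest are weekends and were already excluded.
Business days: 38 − 2 = 36.

36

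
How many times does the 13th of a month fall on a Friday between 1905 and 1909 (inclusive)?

9

Friday-the-13ths by year:
1905: Jan, Oct
1906: Apr, Jul
1907: Sep, Dec
1908: Mar, Nov
1909: Aug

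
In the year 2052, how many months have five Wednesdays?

4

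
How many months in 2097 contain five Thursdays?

4

A month has five Thursdays exactly when Thursday falls within its first (length − 28) days.
Jan: 31 days, starts Tue → 5 of Tue, Wed, Thu ✓
Feb: 28 days, starts Fri → 5 of (none)
Mar: 31 days, starts Fri → 5 of Fri, Sat, Sun
Apr: 30 days, starts Mon → 5 of Mon, Tue
May: 31 days, starts Wed → 5 of Wed, Thu, Fri ✓
Jun: 30 days, starts Sat → 5 of Sat, Sun
Jul: 31 days, starts Mon → 5 of Mon, Tue, Wed
Aug: 31 days, starts Thu → 5 of Thu, Fri, Sat ✓
Sep: 30 days, starts Sun → 5 of Sun, Mon
Oct: 31 days, starts Tue → 5 of Tue, Wed, Thu ✓
Nov: 30 days, starts Fri → 5 of Fri, Sat
Dec: 31 days, starts Sun → 5 of Sun, Mon, Tue
Months with five Thursdays: Jan, May, Aug, Oct.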